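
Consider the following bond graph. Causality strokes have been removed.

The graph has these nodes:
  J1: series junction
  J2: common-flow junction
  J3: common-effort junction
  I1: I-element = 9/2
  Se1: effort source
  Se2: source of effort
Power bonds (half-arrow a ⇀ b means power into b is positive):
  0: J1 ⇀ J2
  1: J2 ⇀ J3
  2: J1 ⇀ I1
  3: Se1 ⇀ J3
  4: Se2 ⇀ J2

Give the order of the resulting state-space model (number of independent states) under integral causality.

1  (I1 all integral)

#3 stroke at J3  (Se1: effort source, stroke at far end)
#4 stroke at J2  (Se2 fixes effort; stroke away)
#1 stroke at J2  (common-e at J3 fixed by 3)
#0 stroke at J1  (J2 needs exactly one f-in)
#2 stroke at I1  (J1: last free bond brings flow in)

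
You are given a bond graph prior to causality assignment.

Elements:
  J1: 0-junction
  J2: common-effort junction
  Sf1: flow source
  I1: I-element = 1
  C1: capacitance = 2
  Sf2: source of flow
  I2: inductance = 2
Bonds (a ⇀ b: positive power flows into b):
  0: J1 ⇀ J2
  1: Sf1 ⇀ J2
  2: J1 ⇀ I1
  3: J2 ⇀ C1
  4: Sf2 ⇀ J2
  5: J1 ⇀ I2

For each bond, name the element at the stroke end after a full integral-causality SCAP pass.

b1 stroke→Sf1  (Sf1: flow source, stroke at near end)
b4 stroke→Sf2  (Sf2 (Sf) sets flow on bond)
b2 stroke→I1  (I1 integral (f out))
b3 stroke→J2  (C1 outputs effort q/C1)
b0 stroke→J1  (0-jn J2 has e-setter on 3)
b5 stroke→I2  (J1: bond 0 brought effort, rest push out)

b0 |J1
b1 |Sf1
b2 |I1
b3 |J2
b4 |Sf2
b5 |I2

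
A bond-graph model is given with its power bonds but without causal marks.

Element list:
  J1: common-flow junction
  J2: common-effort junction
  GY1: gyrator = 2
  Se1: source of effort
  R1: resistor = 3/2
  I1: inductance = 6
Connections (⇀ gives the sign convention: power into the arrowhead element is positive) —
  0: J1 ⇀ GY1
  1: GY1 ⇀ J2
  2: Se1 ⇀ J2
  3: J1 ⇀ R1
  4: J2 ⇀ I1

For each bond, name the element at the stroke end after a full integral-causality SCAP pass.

#0 stroke→GY1
#1 stroke→GY1
#2 stroke→J2
#3 stroke→J1
#4 stroke→I1

bond 2 →J2  (Se1: effort source, stroke at far end)
bond 1 →GY1  (J2: bond 2 brought effort, rest push out)
bond 4 →I1  (0-jn J2 has e-setter on 2)
bond 0 →GY1  (GY GY1: same side as bond 1)
bond 3 →J1  (common-f at J1 fixed by 0)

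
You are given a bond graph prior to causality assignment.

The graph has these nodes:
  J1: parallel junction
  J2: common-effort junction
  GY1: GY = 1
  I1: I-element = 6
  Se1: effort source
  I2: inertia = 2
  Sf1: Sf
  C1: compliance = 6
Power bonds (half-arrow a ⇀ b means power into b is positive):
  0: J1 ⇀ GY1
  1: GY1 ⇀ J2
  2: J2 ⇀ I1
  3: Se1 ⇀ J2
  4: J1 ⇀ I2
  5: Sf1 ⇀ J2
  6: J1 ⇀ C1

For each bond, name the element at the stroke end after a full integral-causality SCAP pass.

bond 0 stroke at GY1
bond 1 stroke at GY1
bond 2 stroke at I1
bond 3 stroke at J2
bond 4 stroke at I2
bond 5 stroke at Sf1
bond 6 stroke at J1

b3 |J2  (Se1: effort source, stroke at far end)
b5 |Sf1  (Sf1 fixes flow; stroke at Sf1)
b1 |GY1  (0-jn J2 has e-setter on 3)
b2 |I1  (J2: bond 3 brought effort, rest push out)
b0 |GY1  (GY1: gyrator matches bond 1)
b4 |I2  (I2: I, integral causality)
b6 |J1  (J1: last free bond brings effort in)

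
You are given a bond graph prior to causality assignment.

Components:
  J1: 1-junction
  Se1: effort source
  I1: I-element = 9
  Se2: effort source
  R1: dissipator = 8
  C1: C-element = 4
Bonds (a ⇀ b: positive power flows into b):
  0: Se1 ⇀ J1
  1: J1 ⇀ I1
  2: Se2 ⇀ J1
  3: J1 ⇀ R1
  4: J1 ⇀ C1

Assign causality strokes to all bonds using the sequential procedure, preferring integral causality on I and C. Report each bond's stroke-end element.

b0 →J1
b1 →I1
b2 →J1
b3 →J1
b4 →J1

β0 |J1  (Se1 fixes effort; stroke away)
β2 |J1  (source Se2 imposes e)
β1 |I1  (I1: I, integral causality)
β3 |J1  (1-jn J1 has f-setter on 1)
β4 |J1  (common-f at J1 fixed by 1)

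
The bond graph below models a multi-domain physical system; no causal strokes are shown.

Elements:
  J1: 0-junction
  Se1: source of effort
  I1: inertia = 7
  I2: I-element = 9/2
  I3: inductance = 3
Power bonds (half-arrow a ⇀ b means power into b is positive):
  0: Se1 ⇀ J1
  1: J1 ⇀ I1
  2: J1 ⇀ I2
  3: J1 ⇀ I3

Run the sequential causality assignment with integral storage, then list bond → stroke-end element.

bond 0 |J1  (Se1 (Se) sets effort on bond)
bond 1 |I1  (0-jn J1 has e-setter on 0)
bond 2 |I2  (0-jn J1 has e-setter on 0)
bond 3 |I3  (0-jn J1 has e-setter on 0)

#0 stroke→J1
#1 stroke→I1
#2 stroke→I2
#3 stroke→I3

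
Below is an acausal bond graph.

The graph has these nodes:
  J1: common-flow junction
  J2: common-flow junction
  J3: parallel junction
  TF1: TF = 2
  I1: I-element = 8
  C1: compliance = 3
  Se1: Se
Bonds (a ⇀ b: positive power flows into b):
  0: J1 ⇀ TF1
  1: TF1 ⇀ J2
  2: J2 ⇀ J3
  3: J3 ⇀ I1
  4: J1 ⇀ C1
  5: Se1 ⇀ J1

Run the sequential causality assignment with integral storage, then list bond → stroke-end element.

bond 5 stroke at J1  (Se1 (Se) sets effort on bond)
bond 3 stroke at I1  (I1 integral (f out))
bond 2 stroke at J3  (only one effort-in slot at J3)
bond 1 stroke at J2  (common-f at J2 fixed by 2)
bond 0 stroke at TF1  (TF TF1: opposite of bond 1)
bond 4 stroke at J1  (1-jn J1 has f-setter on 0)

b0 stroke→TF1
b1 stroke→J2
b2 stroke→J3
b3 stroke→I1
b4 stroke→J1
b5 stroke→J1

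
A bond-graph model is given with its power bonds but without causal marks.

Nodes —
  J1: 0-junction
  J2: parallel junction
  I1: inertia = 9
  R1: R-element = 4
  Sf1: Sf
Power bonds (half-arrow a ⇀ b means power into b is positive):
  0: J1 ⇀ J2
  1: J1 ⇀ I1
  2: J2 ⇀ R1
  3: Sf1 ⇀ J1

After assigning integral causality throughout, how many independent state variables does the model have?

β3 →Sf1  (Sf1: flow source, stroke at near end)
β1 →I1  (I1 integral (f out))
β0 →J1  (J1: last free bond brings effort in)
β2 →J2  (closing 0-jn rule on J2)

1  (I1 all integral)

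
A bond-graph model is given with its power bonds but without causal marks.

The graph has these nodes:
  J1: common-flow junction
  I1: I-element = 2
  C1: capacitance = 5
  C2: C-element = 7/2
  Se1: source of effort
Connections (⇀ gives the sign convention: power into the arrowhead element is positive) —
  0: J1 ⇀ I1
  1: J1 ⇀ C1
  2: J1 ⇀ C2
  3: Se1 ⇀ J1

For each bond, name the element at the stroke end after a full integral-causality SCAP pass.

#0 stroke→I1
#1 stroke→J1
#2 stroke→J1
#3 stroke→J1

β3 →J1  (Se1 fixes effort; stroke away)
β0 →I1  (prefer integral on I1)
β1 →J1  (1-jn J1 has f-setter on 0)
β2 →J1  (J1: bond 0 brought flow, rest push out)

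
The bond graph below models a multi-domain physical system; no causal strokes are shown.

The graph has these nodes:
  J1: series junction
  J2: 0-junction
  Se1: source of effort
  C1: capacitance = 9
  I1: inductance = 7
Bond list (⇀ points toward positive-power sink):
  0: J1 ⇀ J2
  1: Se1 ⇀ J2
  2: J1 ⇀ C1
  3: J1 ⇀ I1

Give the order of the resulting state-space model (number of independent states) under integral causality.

2  (C1, I1 all integral)

b1 stroke at J2  (Se1 (Se) sets effort on bond)
b0 stroke at J1  (common-e at J2 fixed by 1)
b2 stroke at J1  (C1 outputs effort q/C1)
b3 stroke at I1  (closing 1-jn rule on J1)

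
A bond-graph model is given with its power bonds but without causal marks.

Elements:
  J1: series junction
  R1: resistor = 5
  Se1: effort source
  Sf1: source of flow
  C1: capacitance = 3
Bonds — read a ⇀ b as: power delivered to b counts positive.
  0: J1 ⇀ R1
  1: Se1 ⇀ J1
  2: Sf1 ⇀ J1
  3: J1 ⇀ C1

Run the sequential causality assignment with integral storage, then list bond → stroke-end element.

bond 1 stroke→J1  (Se1 (Se) sets effort on bond)
bond 2 stroke→Sf1  (source Sf1 imposes f)
bond 0 stroke→J1  (J1 flow already set via bond 2)
bond 3 stroke→J1  (J1: bond 2 brought flow, rest push out)

bond 0 stroke at J1
bond 1 stroke at J1
bond 2 stroke at Sf1
bond 3 stroke at J1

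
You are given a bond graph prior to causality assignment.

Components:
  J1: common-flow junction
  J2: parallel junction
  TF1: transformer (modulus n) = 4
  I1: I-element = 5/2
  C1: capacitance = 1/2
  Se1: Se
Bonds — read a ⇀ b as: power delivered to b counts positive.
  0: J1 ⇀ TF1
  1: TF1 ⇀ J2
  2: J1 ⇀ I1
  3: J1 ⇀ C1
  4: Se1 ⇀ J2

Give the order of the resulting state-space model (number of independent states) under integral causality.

2  (C1, I1 all integral)

β4 stroke→J2  (source Se1 imposes e)
β1 stroke→TF1  (J2: bond 4 brought effort, rest push out)
β0 stroke→J1  (through TF1, causality passes straight; one stroke at TF1)
β2 stroke→I1  (I1 outputs flow p/I1)
β3 stroke→J1  (J1 flow already set via bond 2)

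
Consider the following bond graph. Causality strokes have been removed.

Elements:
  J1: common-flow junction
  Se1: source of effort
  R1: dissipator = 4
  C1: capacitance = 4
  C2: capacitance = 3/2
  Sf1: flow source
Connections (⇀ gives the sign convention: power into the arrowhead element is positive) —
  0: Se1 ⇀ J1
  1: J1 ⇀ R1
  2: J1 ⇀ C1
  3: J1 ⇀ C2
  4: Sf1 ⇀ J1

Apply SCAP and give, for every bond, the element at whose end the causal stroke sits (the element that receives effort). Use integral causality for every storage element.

β0 stroke→J1  (Se1: effort source, stroke at far end)
β4 stroke→Sf1  (Sf1 (Sf) sets flow on bond)
β1 stroke→J1  (J1: bond 4 brought flow, rest push out)
β2 stroke→J1  (1-jn J1 has f-setter on 4)
β3 stroke→J1  (J1: bond 4 brought flow, rest push out)

β0 stroke at J1
β1 stroke at J1
β2 stroke at J1
β3 stroke at J1
β4 stroke at Sf1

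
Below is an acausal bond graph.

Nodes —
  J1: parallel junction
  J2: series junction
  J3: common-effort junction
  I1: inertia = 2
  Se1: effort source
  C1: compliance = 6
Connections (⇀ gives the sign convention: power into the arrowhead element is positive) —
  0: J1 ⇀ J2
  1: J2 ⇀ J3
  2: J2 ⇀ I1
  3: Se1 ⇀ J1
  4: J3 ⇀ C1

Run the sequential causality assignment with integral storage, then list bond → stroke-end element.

bond 3 stroke at J1  (Se1 (Se) sets effort on bond)
bond 0 stroke at J2  (0-jn J1 has e-setter on 3)
bond 2 stroke at I1  (I1: I, integral causality)
bond 1 stroke at J2  (J2: bond 2 brought flow, rest push out)
bond 4 stroke at J3  (only one effort-in slot at J3)

bond 0 |J2
bond 1 |J2
bond 2 |I1
bond 3 |J1
bond 4 |J3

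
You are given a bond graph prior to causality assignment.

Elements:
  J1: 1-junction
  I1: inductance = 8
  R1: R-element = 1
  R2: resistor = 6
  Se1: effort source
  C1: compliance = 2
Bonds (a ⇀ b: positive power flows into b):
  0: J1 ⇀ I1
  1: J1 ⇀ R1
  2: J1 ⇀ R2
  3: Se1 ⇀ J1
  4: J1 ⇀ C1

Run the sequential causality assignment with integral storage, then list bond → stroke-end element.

#3 stroke→J1  (Se1: effort source, stroke at far end)
#0 stroke→I1  (I1: I, integral causality)
#1 stroke→J1  (common-f at J1 fixed by 0)
#2 stroke→J1  (1-jn J1 has f-setter on 0)
#4 stroke→J1  (J1 flow already set via bond 0)

β0 |I1
β1 |J1
β2 |J1
β3 |J1
β4 |J1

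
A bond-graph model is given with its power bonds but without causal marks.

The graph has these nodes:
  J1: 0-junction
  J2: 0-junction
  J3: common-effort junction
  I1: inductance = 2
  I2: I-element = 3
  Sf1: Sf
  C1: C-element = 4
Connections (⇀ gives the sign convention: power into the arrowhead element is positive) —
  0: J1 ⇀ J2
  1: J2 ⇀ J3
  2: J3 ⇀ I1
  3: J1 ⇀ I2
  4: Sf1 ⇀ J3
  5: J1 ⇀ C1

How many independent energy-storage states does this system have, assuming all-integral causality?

3  (C1, I1, I2 all integral)

#4 |Sf1  (Sf1: flow source, stroke at near end)
#2 |I1  (I1 outputs flow p/I1)
#1 |J3  (only one effort-in slot at J3)
#0 |J2  (J2: last free bond brings effort in)
#3 |I2  (I2 integral (f out))
#5 |J1  (only one effort-in slot at J1)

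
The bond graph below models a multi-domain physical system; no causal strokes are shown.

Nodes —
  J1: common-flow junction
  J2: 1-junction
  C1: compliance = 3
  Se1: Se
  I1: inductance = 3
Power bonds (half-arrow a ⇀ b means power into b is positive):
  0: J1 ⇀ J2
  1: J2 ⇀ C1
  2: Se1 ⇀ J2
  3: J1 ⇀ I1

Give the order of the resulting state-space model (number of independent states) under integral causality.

bond 2 stroke at J2  (Se1 fixes effort; stroke away)
bond 1 stroke at J2  (C1 integral (e out))
bond 0 stroke at J1  (J2: last free bond brings flow in)
bond 3 stroke at I1  (J1: last free bond brings flow in)

2  (C1, I1 all integral)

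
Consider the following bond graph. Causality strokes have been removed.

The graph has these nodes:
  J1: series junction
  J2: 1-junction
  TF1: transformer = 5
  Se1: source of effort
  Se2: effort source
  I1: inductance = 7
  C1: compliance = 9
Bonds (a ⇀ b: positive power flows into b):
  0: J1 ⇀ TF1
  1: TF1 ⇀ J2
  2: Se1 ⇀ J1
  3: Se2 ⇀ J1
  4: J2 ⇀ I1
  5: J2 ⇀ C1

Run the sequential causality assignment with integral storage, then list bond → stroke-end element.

bond 2 stroke at J1  (source Se1 imposes e)
bond 3 stroke at J1  (Se2: effort source, stroke at far end)
bond 0 stroke at TF1  (J1: last free bond brings flow in)
bond 1 stroke at J2  (TF1 one-in-one-out from 0)
bond 4 stroke at I1  (prefer integral on I1)
bond 5 stroke at J2  (J2 flow already set via bond 4)

bond 0 |TF1
bond 1 |J2
bond 2 |J1
bond 3 |J1
bond 4 |I1
bond 5 |J2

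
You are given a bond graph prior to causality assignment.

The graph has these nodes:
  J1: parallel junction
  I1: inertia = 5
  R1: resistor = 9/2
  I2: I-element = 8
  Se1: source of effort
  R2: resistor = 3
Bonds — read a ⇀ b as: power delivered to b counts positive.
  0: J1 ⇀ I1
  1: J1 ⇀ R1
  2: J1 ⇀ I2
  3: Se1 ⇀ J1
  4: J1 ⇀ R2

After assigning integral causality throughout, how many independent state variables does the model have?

β3 →J1  (Se1: effort source, stroke at far end)
β0 →I1  (J1: bond 3 brought effort, rest push out)
β1 →R1  (J1 effort already set via bond 3)
β2 →I2  (0-jn J1 has e-setter on 3)
β4 →R2  (J1 effort already set via bond 3)

2  (I1, I2 all integral)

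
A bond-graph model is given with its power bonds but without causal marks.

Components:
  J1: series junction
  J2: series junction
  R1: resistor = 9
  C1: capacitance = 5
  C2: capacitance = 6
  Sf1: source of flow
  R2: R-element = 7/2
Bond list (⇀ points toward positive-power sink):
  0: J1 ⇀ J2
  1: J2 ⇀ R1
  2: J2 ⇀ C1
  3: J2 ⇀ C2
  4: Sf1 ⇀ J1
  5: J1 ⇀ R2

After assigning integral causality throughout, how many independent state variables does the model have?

2  (C1, C2 all integral)

β4 stroke→Sf1  (Sf1 fixes flow; stroke at Sf1)
β0 stroke→J1  (J1 flow already set via bond 4)
β5 stroke→J1  (common-f at J1 fixed by 4)
β1 stroke→J2  (1-jn J2 has f-setter on 0)
β2 stroke→J2  (common-f at J2 fixed by 0)
β3 stroke→J2  (common-f at J2 fixed by 0)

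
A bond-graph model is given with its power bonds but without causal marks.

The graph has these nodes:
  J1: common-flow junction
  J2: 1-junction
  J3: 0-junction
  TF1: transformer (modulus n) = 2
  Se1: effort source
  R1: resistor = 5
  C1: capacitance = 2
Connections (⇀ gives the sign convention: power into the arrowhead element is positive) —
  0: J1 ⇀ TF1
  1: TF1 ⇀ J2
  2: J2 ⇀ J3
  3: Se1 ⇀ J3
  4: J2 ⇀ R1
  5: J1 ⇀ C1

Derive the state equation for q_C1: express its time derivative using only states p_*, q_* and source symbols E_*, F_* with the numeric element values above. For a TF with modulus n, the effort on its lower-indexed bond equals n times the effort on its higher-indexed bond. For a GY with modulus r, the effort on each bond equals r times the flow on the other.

β3 |J3  (source Se1 imposes e)
β2 |J2  (J3: bond 3 brought effort, rest push out)
β5 |J1  (C1: C, integral causality)
β0 |TF1  (J1: last free bond brings flow in)
β1 |J2  (TF1 one-in-one-out from 0)
β4 |R1  (closing 1-jn rule on J2)

dq_C1/dt = -E_Se1/10 - q_C1/40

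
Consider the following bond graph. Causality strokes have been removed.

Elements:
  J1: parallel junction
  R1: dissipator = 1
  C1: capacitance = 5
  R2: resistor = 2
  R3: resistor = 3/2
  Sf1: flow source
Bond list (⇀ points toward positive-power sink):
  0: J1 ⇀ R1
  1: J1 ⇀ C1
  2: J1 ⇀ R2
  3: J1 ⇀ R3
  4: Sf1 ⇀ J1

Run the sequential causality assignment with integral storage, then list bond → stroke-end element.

bond 4 stroke at Sf1  (Sf1: flow source, stroke at near end)
bond 1 stroke at J1  (C1: C, integral causality)
bond 0 stroke at R1  (J1: bond 1 brought effort, rest push out)
bond 2 stroke at R2  (J1: bond 1 brought effort, rest push out)
bond 3 stroke at R3  (J1 effort already set via bond 1)

b0 →R1
b1 →J1
b2 →R2
b3 →R3
b4 →Sf1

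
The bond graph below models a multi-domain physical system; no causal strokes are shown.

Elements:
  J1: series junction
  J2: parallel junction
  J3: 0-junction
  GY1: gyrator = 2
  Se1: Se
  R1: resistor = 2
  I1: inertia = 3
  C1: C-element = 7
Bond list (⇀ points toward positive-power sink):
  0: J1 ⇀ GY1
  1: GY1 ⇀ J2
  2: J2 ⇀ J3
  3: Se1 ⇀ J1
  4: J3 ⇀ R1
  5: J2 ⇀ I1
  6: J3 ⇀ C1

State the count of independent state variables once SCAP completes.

2  (C1, I1 all integral)

#3 |J1  (Se1 (Se) sets effort on bond)
#0 |GY1  (J1: last free bond brings flow in)
#1 |GY1  (GY GY1: same side as bond 0)
#5 |I1  (I1 integral (f out))
#2 |J2  (J2: last free bond brings effort in)
#6 |J3  (C1 integral (e out))
#4 |R1  (J3 effort already set via bond 6)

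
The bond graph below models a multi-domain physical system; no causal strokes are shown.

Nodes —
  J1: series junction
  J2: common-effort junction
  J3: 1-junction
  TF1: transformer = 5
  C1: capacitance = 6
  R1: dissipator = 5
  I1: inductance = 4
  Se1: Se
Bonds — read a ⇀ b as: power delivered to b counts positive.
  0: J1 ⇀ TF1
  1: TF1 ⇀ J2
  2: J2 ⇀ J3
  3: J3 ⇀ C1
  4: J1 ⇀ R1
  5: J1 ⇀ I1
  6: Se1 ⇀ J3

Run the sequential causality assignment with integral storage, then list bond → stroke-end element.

b6 →J3  (Se1 fixes effort; stroke away)
b3 →J3  (prefer integral on C1)
b2 →J2  (closing 1-jn rule on J3)
b1 →TF1  (common-e at J2 fixed by 2)
b0 →J1  (TF TF1: opposite of bond 1)
b5 →I1  (I1 integral (f out))
b4 →J1  (J1: bond 5 brought flow, rest push out)

b0 →J1
b1 →TF1
b2 →J2
b3 →J3
b4 →J1
b5 →I1
b6 →J3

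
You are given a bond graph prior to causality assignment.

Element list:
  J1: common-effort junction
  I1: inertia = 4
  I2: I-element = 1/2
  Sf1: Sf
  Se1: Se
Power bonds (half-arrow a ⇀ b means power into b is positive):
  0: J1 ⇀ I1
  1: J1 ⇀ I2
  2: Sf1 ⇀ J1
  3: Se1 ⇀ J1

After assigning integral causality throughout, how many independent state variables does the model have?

β2 |Sf1  (Sf1: flow source, stroke at near end)
β3 |J1  (Se1: effort source, stroke at far end)
β0 |I1  (0-jn J1 has e-setter on 3)
β1 |I2  (0-jn J1 has e-setter on 3)

2  (I1, I2 all integral)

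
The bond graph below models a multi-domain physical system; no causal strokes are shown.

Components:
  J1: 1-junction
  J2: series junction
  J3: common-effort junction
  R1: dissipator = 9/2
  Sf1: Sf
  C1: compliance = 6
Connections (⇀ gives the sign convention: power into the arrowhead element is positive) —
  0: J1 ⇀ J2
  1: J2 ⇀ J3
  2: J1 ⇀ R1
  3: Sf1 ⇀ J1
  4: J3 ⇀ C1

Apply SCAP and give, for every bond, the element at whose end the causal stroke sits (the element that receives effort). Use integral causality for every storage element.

β3 stroke at Sf1  (Sf1 (Sf) sets flow on bond)
β0 stroke at J1  (J1: bond 3 brought flow, rest push out)
β2 stroke at J1  (common-f at J1 fixed by 3)
β1 stroke at J2  (1-jn J2 has f-setter on 0)
β4 stroke at J3  (J3: last free bond brings effort in)

b0 stroke at J1
b1 stroke at J2
b2 stroke at J1
b3 stroke at Sf1
b4 stroke at J3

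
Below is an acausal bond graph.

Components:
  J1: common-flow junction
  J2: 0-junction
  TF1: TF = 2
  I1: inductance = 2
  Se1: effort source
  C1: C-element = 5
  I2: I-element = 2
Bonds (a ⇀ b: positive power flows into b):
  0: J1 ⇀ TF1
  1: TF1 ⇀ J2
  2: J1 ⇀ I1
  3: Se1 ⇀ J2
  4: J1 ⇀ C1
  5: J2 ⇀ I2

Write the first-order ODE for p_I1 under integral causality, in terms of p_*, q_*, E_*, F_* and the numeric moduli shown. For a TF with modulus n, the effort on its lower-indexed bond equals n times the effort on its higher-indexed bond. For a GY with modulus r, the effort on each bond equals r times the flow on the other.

dp_I1/dt = -2*E_Se1 - q_C1/5

#3 |J2  (Se1 fixes effort; stroke away)
#1 |TF1  (J2 effort already set via bond 3)
#5 |I2  (J2 effort already set via bond 3)
#0 |J1  (TF1 one-in-one-out from 1)
#2 |I1  (I1 outputs flow p/I1)
#4 |J1  (1-jn J1 has f-setter on 2)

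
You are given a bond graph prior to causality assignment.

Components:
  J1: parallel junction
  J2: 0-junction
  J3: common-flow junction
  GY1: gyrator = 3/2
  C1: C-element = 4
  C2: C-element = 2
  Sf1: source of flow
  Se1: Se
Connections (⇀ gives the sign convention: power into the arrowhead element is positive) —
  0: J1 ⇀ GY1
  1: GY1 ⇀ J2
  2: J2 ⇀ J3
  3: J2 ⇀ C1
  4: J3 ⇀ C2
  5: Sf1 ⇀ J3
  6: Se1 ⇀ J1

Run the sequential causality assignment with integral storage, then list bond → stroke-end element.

β5 →Sf1  (Sf1 (Sf) sets flow on bond)
β6 →J1  (Se1 fixes effort; stroke away)
β0 →GY1  (common-e at J1 fixed by 6)
β2 →J3  (common-f at J3 fixed by 5)
β4 →J3  (common-f at J3 fixed by 5)
β1 →GY1  (through GY1, causality inverts; strokes same side of GY1)
β3 →J2  (closing 0-jn rule on J2)

bond 0 stroke→GY1
bond 1 stroke→GY1
bond 2 stroke→J3
bond 3 stroke→J2
bond 4 stroke→J3
bond 5 stroke→Sf1
bond 6 stroke→J1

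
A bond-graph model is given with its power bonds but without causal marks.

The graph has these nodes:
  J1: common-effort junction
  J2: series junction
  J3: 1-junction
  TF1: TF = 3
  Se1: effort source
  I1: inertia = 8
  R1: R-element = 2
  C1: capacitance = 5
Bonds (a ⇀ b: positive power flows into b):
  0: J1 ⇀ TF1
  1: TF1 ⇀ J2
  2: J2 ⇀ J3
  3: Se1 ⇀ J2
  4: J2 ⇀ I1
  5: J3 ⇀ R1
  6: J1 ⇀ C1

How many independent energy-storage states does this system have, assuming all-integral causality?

2  (C1, I1 all integral)

#3 |J2  (source Se1 imposes e)
#4 |I1  (I1: I, integral causality)
#1 |J2  (common-f at J2 fixed by 4)
#2 |J2  (J2: bond 4 brought flow, rest push out)
#5 |J3  (common-f at J3 fixed by 2)
#0 |TF1  (TF1: transformer flips bond 1)
#6 |J1  (J1 needs exactly one e-in)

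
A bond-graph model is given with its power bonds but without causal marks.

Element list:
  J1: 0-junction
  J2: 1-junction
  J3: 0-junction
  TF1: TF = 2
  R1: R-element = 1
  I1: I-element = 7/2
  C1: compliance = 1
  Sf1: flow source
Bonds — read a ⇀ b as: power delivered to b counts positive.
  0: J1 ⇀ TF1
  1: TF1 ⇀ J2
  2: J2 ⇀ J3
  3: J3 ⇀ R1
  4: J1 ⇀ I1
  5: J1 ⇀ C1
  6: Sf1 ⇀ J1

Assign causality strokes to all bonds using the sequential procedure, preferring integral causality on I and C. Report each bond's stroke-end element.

bond 6 →Sf1  (Sf1 fixes flow; stroke at Sf1)
bond 4 →I1  (I1 integral (f out))
bond 5 →J1  (C1 outputs effort q/C1)
bond 0 →TF1  (0-jn J1 has e-setter on 5)
bond 1 →J2  (TF1: transformer flips bond 0)
bond 2 →J3  (J2 needs exactly one f-in)
bond 3 →R1  (0-jn J3 has e-setter on 2)

β0 |TF1
β1 |J2
β2 |J3
β3 |R1
β4 |I1
β5 |J1
β6 |Sf1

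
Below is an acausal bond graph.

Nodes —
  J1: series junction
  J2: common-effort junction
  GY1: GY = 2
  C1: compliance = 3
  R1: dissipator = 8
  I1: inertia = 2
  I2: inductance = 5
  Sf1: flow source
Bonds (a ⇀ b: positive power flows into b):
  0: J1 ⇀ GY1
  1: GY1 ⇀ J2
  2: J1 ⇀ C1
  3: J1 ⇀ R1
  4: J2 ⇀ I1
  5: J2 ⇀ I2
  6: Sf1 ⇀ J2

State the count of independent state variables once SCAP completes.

b6 →Sf1  (Sf1: flow source, stroke at near end)
b2 →J1  (prefer integral on C1)
b4 →I1  (prefer integral on I1)
b5 →I2  (prefer integral on I2)
b1 →J2  (only one effort-in slot at J2)
b0 →J1  (GY1 both-in/both-out from 1)
b3 →R1  (only one flow-in slot at J1)

3  (C1, I1, I2 all integral)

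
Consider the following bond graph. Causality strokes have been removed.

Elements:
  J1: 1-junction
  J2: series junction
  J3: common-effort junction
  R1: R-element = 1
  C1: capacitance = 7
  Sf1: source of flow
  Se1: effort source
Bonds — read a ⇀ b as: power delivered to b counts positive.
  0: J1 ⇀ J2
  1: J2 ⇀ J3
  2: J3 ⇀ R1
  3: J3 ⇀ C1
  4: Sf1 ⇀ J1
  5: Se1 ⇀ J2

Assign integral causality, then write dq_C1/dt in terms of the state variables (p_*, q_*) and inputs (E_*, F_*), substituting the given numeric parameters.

β4 stroke→Sf1  (Sf1 fixes flow; stroke at Sf1)
β5 stroke→J2  (Se1 (Se) sets effort on bond)
β0 stroke→J1  (J1 flow already set via bond 4)
β1 stroke→J2  (J2: bond 0 brought flow, rest push out)
β3 stroke→J3  (C1: C, integral causality)
β2 stroke→R1  (common-e at J3 fixed by 3)

dq_C1/dt = F_Sf1 - q_C1/7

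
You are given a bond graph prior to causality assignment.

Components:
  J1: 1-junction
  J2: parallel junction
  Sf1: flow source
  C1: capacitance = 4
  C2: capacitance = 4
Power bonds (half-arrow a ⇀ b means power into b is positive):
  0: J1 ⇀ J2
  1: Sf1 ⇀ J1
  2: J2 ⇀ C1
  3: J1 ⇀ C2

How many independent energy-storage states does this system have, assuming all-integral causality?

β1 →Sf1  (Sf1 (Sf) sets flow on bond)
β0 →J1  (J1 flow already set via bond 1)
β3 →J1  (common-f at J1 fixed by 1)
β2 →J2  (only one effort-in slot at J2)

2  (C1, C2 all integral)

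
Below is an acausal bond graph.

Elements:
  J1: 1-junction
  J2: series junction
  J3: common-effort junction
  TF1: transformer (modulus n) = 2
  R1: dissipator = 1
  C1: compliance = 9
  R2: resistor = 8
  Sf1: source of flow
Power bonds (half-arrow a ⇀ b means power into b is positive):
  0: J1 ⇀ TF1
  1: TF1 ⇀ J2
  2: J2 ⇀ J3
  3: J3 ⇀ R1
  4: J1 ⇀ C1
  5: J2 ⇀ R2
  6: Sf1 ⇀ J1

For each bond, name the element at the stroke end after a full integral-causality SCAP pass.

β6 |Sf1  (source Sf1 imposes f)
β0 |J1  (J1: bond 6 brought flow, rest push out)
β4 |J1  (common-f at J1 fixed by 6)
β1 |TF1  (TF TF1: opposite of bond 0)
β2 |J2  (common-f at J2 fixed by 1)
β5 |J2  (1-jn J2 has f-setter on 1)
β3 |J3  (closing 0-jn rule on J3)

#0 stroke at J1
#1 stroke at TF1
#2 stroke at J2
#3 stroke at J3
#4 stroke at J1
#5 stroke at J2
#6 stroke at Sf1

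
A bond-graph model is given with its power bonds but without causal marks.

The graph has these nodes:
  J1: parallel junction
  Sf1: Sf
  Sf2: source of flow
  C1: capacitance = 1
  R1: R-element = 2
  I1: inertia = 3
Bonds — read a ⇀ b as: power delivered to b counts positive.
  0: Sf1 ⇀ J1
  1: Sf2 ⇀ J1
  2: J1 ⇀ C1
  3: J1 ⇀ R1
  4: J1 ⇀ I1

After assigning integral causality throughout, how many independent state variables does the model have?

2  (C1, I1 all integral)

#0 |Sf1  (Sf1: flow source, stroke at near end)
#1 |Sf2  (Sf2: flow source, stroke at near end)
#2 |J1  (C1 outputs effort q/C1)
#3 |R1  (0-jn J1 has e-setter on 2)
#4 |I1  (common-e at J1 fixed by 2)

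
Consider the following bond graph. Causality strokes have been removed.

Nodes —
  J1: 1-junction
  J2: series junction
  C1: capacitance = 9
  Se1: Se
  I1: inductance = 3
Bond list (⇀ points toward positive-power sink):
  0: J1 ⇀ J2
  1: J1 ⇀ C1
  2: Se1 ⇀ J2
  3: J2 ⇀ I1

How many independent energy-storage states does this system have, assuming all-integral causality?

2  (C1, I1 all integral)

bond 2 stroke→J2  (Se1: effort source, stroke at far end)
bond 1 stroke→J1  (prefer integral on C1)
bond 0 stroke→J2  (only one flow-in slot at J1)
bond 3 stroke→I1  (only one flow-in slot at J2)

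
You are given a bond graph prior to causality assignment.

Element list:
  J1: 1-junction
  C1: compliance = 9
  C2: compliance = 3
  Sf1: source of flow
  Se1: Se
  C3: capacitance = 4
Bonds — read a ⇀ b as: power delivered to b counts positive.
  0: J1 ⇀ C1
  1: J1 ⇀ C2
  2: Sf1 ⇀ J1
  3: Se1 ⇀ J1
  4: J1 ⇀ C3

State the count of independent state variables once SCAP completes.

β2 stroke→Sf1  (source Sf1 imposes f)
β3 stroke→J1  (source Se1 imposes e)
β0 stroke→J1  (J1 flow already set via bond 2)
β1 stroke→J1  (J1 flow already set via bond 2)
β4 stroke→J1  (J1 flow already set via bond 2)

3  (C1, C2, C3 all integral)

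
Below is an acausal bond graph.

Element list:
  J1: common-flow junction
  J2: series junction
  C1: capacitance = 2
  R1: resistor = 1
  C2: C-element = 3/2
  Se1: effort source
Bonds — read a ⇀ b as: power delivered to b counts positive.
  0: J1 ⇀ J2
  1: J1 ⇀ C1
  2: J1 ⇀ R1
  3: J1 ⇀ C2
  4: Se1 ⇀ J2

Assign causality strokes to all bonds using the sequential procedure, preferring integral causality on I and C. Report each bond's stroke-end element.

β0 stroke→J1
β1 stroke→J1
β2 stroke→R1
β3 stroke→J1
β4 stroke→J2

bond 4 |J2  (source Se1 imposes e)
bond 0 |J1  (closing 1-jn rule on J2)
bond 1 |J1  (C1 outputs effort q/C1)
bond 3 |J1  (C2 integral (e out))
bond 2 |R1  (closing 1-jn rule on J1)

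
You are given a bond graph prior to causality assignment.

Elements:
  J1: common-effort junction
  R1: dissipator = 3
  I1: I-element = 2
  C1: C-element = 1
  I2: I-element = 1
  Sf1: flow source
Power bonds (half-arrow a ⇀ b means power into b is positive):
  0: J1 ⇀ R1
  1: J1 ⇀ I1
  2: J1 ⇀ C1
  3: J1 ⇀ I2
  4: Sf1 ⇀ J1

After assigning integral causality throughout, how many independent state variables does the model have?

b4 stroke→Sf1  (Sf1 fixes flow; stroke at Sf1)
b1 stroke→I1  (I1 integral (f out))
b2 stroke→J1  (C1: C, integral causality)
b0 stroke→R1  (J1: bond 2 brought effort, rest push out)
b3 stroke→I2  (J1 effort already set via bond 2)

3  (C1, I1, I2 all integral)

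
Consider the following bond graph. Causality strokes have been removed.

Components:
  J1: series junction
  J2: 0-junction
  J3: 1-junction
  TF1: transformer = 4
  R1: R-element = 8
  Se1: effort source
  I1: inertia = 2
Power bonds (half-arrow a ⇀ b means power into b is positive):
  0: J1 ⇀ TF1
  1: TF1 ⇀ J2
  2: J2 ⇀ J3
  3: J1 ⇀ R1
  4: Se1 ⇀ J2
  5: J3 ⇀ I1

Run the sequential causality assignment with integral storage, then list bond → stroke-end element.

b4 |J2  (Se1: effort source, stroke at far end)
b1 |TF1  (0-jn J2 has e-setter on 4)
b2 |J3  (common-e at J2 fixed by 4)
b5 |I1  (closing 1-jn rule on J3)
b0 |J1  (TF1 one-in-one-out from 1)
b3 |R1  (J1 needs exactly one f-in)

b0 stroke at J1
b1 stroke at TF1
b2 stroke at J3
b3 stroke at R1
b4 stroke at J2
b5 stroke at I1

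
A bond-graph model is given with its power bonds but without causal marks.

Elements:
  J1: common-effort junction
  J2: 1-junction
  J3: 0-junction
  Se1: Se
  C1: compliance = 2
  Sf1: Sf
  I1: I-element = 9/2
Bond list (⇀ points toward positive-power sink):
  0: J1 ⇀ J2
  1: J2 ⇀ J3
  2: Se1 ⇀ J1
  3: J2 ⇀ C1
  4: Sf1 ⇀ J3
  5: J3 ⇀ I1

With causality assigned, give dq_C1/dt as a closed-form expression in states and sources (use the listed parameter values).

bond 2 stroke at J1  (Se1 (Se) sets effort on bond)
bond 4 stroke at Sf1  (Sf1: flow source, stroke at near end)
bond 0 stroke at J2  (0-jn J1 has e-setter on 2)
bond 3 stroke at J2  (C1: C, integral causality)
bond 1 stroke at J3  (J2 needs exactly one f-in)
bond 5 stroke at I1  (J3 effort already set via bond 1)

dq_C1/dt = -F_Sf1 + 2*p_I1/9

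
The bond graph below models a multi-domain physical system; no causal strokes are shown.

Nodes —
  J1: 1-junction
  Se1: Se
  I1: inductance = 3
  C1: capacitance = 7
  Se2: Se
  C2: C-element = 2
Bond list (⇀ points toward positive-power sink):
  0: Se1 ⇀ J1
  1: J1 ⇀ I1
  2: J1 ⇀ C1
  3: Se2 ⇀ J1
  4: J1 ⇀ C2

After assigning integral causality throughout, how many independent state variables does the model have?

3  (C1, C2, I1 all integral)

bond 0 →J1  (source Se1 imposes e)
bond 3 →J1  (Se2: effort source, stroke at far end)
bond 1 →I1  (I1 integral (f out))
bond 2 →J1  (J1 flow already set via bond 1)
bond 4 →J1  (J1 flow already set via bond 1)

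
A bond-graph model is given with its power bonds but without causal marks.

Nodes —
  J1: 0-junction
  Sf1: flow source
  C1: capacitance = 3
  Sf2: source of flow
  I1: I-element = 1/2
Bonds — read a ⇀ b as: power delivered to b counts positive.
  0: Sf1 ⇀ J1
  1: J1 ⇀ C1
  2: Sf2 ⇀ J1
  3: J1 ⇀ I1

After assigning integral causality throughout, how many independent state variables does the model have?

2  (C1, I1 all integral)

#0 stroke at Sf1  (Sf1: flow source, stroke at near end)
#2 stroke at Sf2  (Sf2 (Sf) sets flow on bond)
#1 stroke at J1  (C1 outputs effort q/C1)
#3 stroke at I1  (0-jn J1 has e-setter on 1)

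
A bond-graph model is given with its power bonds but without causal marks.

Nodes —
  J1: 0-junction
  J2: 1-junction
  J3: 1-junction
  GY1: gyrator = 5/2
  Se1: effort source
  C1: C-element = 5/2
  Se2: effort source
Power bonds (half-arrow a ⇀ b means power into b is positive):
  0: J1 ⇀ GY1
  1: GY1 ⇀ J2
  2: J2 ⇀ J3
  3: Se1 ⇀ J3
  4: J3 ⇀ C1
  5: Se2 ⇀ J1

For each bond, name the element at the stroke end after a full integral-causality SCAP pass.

β0 stroke at GY1
β1 stroke at GY1
β2 stroke at J2
β3 stroke at J3
β4 stroke at J3
β5 stroke at J1

β3 stroke at J3  (Se1: effort source, stroke at far end)
β5 stroke at J1  (Se2: effort source, stroke at far end)
β0 stroke at GY1  (J1: bond 5 brought effort, rest push out)
β1 stroke at GY1  (GY1 both-in/both-out from 0)
β2 stroke at J2  (J2 flow already set via bond 1)
β4 stroke at J3  (J3: bond 2 brought flow, rest push out)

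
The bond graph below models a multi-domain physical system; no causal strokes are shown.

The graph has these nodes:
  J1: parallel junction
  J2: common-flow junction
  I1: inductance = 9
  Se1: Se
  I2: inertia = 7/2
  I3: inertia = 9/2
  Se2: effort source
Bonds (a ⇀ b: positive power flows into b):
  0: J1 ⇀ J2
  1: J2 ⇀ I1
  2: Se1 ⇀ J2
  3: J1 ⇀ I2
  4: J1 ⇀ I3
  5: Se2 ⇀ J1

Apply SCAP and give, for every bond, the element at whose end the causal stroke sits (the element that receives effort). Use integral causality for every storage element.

b2 |J2  (Se1: effort source, stroke at far end)
b5 |J1  (Se2 fixes effort; stroke away)
b0 |J2  (J1: bond 5 brought effort, rest push out)
b3 |I2  (J1 effort already set via bond 5)
b4 |I3  (0-jn J1 has e-setter on 5)
b1 |I1  (only one flow-in slot at J2)

β0 stroke→J2
β1 stroke→I1
β2 stroke→J2
β3 stroke→I2
β4 stroke→I3
β5 stroke→J1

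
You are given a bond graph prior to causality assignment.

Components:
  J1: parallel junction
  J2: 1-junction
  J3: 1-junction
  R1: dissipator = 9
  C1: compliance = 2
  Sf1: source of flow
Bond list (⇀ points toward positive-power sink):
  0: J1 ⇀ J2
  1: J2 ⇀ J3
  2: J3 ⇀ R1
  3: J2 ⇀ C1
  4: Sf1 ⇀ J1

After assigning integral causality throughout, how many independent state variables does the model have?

1  (C1 all integral)

β4 →Sf1  (Sf1 (Sf) sets flow on bond)
β0 →J1  (J1: last free bond brings effort in)
β1 →J2  (J2 flow already set via bond 0)
β3 →J2  (J2 flow already set via bond 0)
β2 →J3  (1-jn J3 has f-setter on 1)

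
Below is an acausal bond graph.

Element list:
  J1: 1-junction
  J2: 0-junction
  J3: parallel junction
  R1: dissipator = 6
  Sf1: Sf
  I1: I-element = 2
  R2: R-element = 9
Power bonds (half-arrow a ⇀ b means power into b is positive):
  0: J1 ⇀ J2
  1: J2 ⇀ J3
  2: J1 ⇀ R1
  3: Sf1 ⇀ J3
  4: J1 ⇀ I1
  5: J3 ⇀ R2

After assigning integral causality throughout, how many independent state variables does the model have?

1  (I1 all integral)

bond 3 →Sf1  (Sf1 (Sf) sets flow on bond)
bond 4 →I1  (I1 integral (f out))
bond 0 →J1  (1-jn J1 has f-setter on 4)
bond 2 →J1  (J1: bond 4 brought flow, rest push out)
bond 1 →J2  (only one effort-in slot at J2)
bond 5 →J3  (closing 0-jn rule on J3)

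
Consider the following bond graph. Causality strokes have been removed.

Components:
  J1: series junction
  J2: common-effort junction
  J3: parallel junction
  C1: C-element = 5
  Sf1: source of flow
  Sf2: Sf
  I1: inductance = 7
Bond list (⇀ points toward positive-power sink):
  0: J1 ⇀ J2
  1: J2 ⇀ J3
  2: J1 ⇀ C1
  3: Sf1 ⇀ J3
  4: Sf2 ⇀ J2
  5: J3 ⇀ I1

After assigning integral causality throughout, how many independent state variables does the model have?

b3 stroke→Sf1  (Sf1 fixes flow; stroke at Sf1)
b4 stroke→Sf2  (Sf2 fixes flow; stroke at Sf2)
b2 stroke→J1  (C1 integral (e out))
b0 stroke→J2  (only one flow-in slot at J1)
b1 stroke→J3  (J2: bond 0 brought effort, rest push out)
b5 stroke→I1  (J3 effort already set via bond 1)

2  (C1, I1 all integral)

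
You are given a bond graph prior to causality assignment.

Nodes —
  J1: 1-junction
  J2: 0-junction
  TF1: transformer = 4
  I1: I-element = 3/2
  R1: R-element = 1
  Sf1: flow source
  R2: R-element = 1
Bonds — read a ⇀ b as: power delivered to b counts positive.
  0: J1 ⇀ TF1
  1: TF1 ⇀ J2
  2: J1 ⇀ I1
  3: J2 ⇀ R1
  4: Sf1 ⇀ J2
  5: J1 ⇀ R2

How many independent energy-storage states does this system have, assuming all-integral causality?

b4 →Sf1  (Sf1 (Sf) sets flow on bond)
b2 →I1  (I1 outputs flow p/I1)
b0 →J1  (common-f at J1 fixed by 2)
b5 →J1  (common-f at J1 fixed by 2)
b1 →TF1  (through TF1, causality passes straight; one stroke at TF1)
b3 →J2  (J2 needs exactly one e-in)

1  (I1 all integral)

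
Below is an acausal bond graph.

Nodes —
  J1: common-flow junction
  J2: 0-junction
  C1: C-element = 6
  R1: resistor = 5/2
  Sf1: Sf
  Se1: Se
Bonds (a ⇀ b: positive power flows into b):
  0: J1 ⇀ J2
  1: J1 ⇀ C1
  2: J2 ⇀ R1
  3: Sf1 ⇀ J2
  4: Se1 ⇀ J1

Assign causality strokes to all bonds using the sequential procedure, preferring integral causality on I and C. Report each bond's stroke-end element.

bond 0 stroke at J2
bond 1 stroke at J1
bond 2 stroke at R1
bond 3 stroke at Sf1
bond 4 stroke at J1

#3 stroke→Sf1  (Sf1 fixes flow; stroke at Sf1)
#4 stroke→J1  (Se1 fixes effort; stroke away)
#1 stroke→J1  (C1 integral (e out))
#0 stroke→J2  (only one flow-in slot at J1)
#2 stroke→R1  (common-e at J2 fixed by 0)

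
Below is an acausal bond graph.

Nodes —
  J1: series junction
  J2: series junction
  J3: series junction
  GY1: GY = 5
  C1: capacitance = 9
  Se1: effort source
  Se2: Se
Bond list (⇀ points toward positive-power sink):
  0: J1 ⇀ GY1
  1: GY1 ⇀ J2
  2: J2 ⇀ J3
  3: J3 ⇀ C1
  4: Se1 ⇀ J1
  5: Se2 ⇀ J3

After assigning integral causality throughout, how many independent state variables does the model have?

1  (C1 all integral)

b4 stroke at J1  (source Se1 imposes e)
b5 stroke at J3  (Se2 fixes effort; stroke away)
b0 stroke at GY1  (closing 1-jn rule on J1)
b1 stroke at GY1  (GY1: gyrator matches bond 0)
b2 stroke at J2  (1-jn J2 has f-setter on 1)
b3 stroke at J3  (1-jn J3 has f-setter on 2)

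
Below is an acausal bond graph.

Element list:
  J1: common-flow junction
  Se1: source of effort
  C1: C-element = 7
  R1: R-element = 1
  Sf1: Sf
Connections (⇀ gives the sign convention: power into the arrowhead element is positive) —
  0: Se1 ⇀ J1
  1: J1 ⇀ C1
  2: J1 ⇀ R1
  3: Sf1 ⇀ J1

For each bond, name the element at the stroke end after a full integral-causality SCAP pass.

bond 0 stroke→J1  (source Se1 imposes e)
bond 3 stroke→Sf1  (Sf1 fixes flow; stroke at Sf1)
bond 1 stroke→J1  (1-jn J1 has f-setter on 3)
bond 2 stroke→J1  (common-f at J1 fixed by 3)

bond 0 |J1
bond 1 |J1
bond 2 |J1
bond 3 |Sf1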